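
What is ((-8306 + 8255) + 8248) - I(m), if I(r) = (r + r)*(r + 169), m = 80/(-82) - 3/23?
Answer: 7619437917/889249 ≈ 8568.4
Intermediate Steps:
m = -1043/943 (m = 80*(-1/82) - 3*1/23 = -40/41 - 3/23 = -1043/943 ≈ -1.1060)
I(r) = 2*r*(169 + r) (I(r) = (2*r)*(169 + r) = 2*r*(169 + r))
((-8306 + 8255) + 8248) - I(m) = ((-8306 + 8255) + 8248) - 2*(-1043)*(169 - 1043/943)/943 = (-51 + 8248) - 2*(-1043)*158324/(943*943) = 8197 - 1*(-330263864/889249) = 8197 + 330263864/889249 = 7619437917/889249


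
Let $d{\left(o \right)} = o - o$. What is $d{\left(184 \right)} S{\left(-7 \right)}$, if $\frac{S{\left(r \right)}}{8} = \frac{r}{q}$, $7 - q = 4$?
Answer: $0$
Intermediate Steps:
$q = 3$ ($q = 7 - 4 = 3$)
$d{\left(o \right)} = 0$
$S{\left(r \right)} = \frac{8 r}{3}$ ($S{\left(r \right)} = 8 \frac{r}{3} = \frac{8 r}{3}$)
$d{\left(184 \right)} S{\left(-7 \right)} = 0 \cdot \frac{8}{3} \left(-7\right) = 0 \left(- \frac{56}{3}\right) = 0$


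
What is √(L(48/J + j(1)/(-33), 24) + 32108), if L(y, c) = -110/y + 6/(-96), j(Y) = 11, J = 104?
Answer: 127*√31/4 ≈ 176.78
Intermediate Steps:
L(y, c) = -1/16 - 110/y (L(y, c) = -110/y + 6*(-1/96) = -110/y - 1/16 = -1/16 - 110/y)
√(L(48/J + j(1)/(-33), 24) + 32108) = √((-1760 - (48/104 + 11/(-33)))/(16*(48/104 + 11/(-33))) + 32108) = √((-1760 - (48*(1/104) + 11*(-1/33)))/(16*(48*(1/104) + 11*(-1/33))) + 32108) = √((-1760 - (6/13 - ⅓))/(16*(6/13 - ⅓)) + 32108) = √((-1760 - 1*5/39)/(16*(5/39)) + 32108) = √((1/16)*(39/5)*(-1760 - 5/39) + 32108) = √((1/16)*(39/5)*(-68645/39) + 32108) = √(-13729/16 + 32108) = √(499999/16) = 127*√31/4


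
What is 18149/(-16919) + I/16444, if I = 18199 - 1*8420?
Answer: -132991255/278216036 ≈ -0.47801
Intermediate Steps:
I = 9779 (I = 18199 - 8420 = 9779)
18149/(-16919) + I/16444 = 18149/(-16919) + 9779/16444 = 18149*(-1/16919) + 9779*(1/16444) = -18149/16919 + 9779/16444 = -132991255/278216036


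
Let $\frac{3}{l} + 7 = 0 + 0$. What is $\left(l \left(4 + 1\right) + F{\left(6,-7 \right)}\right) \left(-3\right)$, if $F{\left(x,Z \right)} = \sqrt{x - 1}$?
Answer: $\frac{45}{7} - 3 \sqrt{5} \approx -0.27963$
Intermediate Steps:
$l = - \frac{3}{7}$ ($l = \frac{3}{-7 + \left(0 + 0\right)} = \frac{3}{-7 + 0} = \frac{3}{-7} = 3 \left(- \frac{1}{7}\right) = - \frac{3}{7} \approx -0.42857$)
$F{\left(x,Z \right)} = \sqrt{-1 + x}$
$\left(l \left(4 + 1\right) + F{\left(6,-7 \right)}\right) \left(-3\right) = \left(- \frac{3 \left(4 + 1\right)}{7} + \sqrt{-1 + 6}\right) \left(-3\right) = \left(\left(- \frac{3}{7}\right) 5 + \sqrt{5}\right) \left(-3\right) = \left(- \frac{15}{7} + \sqrt{5}\right) \left(-3\right) = \frac{45}{7} - 3 \sqrt{5}$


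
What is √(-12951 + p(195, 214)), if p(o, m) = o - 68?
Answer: 2*I*√3206 ≈ 113.24*I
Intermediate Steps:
p(o, m) = -68 + o
√(-12951 + p(195, 214)) = √(-12951 + (-68 + 195)) = √(-12951 + 127) = √(-12824) = 2*I*√3206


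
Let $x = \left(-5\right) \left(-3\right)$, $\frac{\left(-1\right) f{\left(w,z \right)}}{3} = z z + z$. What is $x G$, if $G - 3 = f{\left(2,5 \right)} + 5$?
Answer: $-1230$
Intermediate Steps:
$f{\left(w,z \right)} = - 3 z - 3 z^{2}$ ($f{\left(w,z \right)} = - 3 \left(z z + z\right) = - 3 \left(z^{2} + z\right) = - 3 \left(z + z^{2}\right) = - 3 z - 3 z^{2}$)
$x = 15$
$G = -82$ ($G = 3 + \left(\left(-3\right) 5 \left(1 + 5\right) + 5\right) = 3 + \left(\left(-3\right) 5 \cdot 6 + 5\right) = 3 + \left(-90 + 5\right) = 3 - 85 = -82$)
$x G = 15 \left(-82\right) = -1230$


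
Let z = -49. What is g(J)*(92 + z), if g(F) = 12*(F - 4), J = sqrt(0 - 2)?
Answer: -2064 + 516*I*sqrt(2) ≈ -2064.0 + 729.73*I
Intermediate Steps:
J = I*sqrt(2) (J = sqrt(-2) = I*sqrt(2) ≈ 1.4142*I)
g(F) = -48 + 12*F (g(F) = 12*(-4 + F) = -48 + 12*F)
g(J)*(92 + z) = (-48 + 12*(I*sqrt(2)))*(92 - 49) = (-48 + 12*I*sqrt(2))*43 = -2064 + 516*I*sqrt(2)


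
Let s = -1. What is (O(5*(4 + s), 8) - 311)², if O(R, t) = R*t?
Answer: 36481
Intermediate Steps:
(O(5*(4 + s), 8) - 311)² = ((5*(4 - 1))*8 - 311)² = ((5*3)*8 - 311)² = (15*8 - 311)² = (120 - 311)² = (-191)² = 36481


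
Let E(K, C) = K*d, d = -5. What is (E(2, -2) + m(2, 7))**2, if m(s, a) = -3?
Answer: 169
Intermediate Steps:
E(K, C) = -5*K (E(K, C) = K*(-5) = -5*K)
(E(2, -2) + m(2, 7))**2 = (-5*2 - 3)**2 = (-10 - 3)**2 = (-13)**2 = 169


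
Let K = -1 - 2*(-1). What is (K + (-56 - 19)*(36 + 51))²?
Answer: 42562576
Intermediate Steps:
K = 1 (K = -1 + 2 = 1)
(K + (-56 - 19)*(36 + 51))² = (1 + (-56 - 19)*(36 + 51))² = (1 - 75*87)² = (1 - 6525)² = (-6524)² = 42562576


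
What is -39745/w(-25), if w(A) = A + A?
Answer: 7949/10 ≈ 794.90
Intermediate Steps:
w(A) = 2*A
-39745/w(-25) = -39745/(2*(-25)) = -39745/(-50) = -39745*(-1/50) = 7949/10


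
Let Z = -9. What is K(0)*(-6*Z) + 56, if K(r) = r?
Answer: 56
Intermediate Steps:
K(0)*(-6*Z) + 56 = 0*(-6*(-9)) + 56 = 0*54 + 56 = 0 + 56 = 56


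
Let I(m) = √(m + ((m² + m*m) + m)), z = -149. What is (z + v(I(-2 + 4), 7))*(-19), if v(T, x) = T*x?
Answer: 2831 - 266*√3 ≈ 2370.3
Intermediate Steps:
I(m) = √(2*m + 2*m²) (I(m) = √(m + ((m² + m²) + m)) = √(m + (2*m² + m)) = √(m + (m + 2*m²)) = √(2*m + 2*m²))
(z + v(I(-2 + 4), 7))*(-19) = (-149 + (√2*√((-2 + 4)*(1 + (-2 + 4))))*7)*(-19) = (-149 + (√2*√(2*(1 + 2)))*7)*(-19) = (-149 + (√2*√(2*3))*7)*(-19) = (-149 + (√2*√6)*7)*(-19) = (-149 + (2*√3)*7)*(-19) = (-149 + 14*√3)*(-19) = 2831 - 266*√3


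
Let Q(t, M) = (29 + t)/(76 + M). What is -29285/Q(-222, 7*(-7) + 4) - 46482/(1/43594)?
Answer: -391081999609/193 ≈ -2.0263e+9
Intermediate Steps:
Q(t, M) = (29 + t)/(76 + M)
-29285/Q(-222, 7*(-7) + 4) - 46482/(1/43594) = -29285*(76 + (7*(-7) + 4))/(29 - 222) - 46482/(1/43594) = -29285/(-193/(76 + (-49 + 4))) - 46482/1/43594 = -29285/(-193/(76 - 45)) - 46482*43594 = -29285/(-193/31) - 2026336308 = -29285*(-31/193) - 2026336308 = 907835/193 - 2026336308 = -391081999609/193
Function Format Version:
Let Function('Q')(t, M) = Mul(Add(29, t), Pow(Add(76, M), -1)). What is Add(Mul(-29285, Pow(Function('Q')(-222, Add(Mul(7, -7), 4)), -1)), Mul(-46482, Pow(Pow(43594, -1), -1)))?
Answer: Rational(-391081999609, 193) ≈ -2.0263e+9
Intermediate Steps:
Function('Q')(t, M) = Mul(Pow(Add(76, M), -1), Add(29, t))
Add(Mul(-29285, Pow(Function('Q')(-222, Add(Mul(7, -7), 4)), -1)), Mul(-46482, Pow(Pow(43594, -1), -1))) = Add(Mul(-29285, Pow(Mul(Pow(Add(76, Add(Mul(7, -7), 4)), -1), Add(29, -222)), -1)), Mul(-46482, Pow(Pow(43594, -1), -1))) = Add(Mul(-29285, Pow(Mul(Pow(Add(76, Add(-49, 4)), -1), -193), -1)), Mul(-46482, Pow(Rational(1, 43594), -1))) = Add(Mul(-29285, Pow(Mul(Pow(Add(76, -45), -1), -193), -1)), Mul(-46482, 43594)) = Add(Mul(-29285, Pow(Mul(Pow(31, -1), -193), -1)), -2026336308) = Add(Mul(-29285, Pow(Mul(Rational(1, 31), -193), -1)), -2026336308) = Add(Mul(-29285, Pow(Rational(-193, 31), -1)), -2026336308) = Add(Mul(-29285, Rational(-31, 193)), -2026336308) = Add(Rational(907835, 193), -2026336308) = Rational(-391081999609, 193)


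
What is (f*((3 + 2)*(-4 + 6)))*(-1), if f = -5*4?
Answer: 200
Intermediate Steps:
f = -20
(f*((3 + 2)*(-4 + 6)))*(-1) = -20*(3 + 2)*(-4 + 6)*(-1) = -100*2*(-1) = -20*10*(-1) = -200*(-1) = 200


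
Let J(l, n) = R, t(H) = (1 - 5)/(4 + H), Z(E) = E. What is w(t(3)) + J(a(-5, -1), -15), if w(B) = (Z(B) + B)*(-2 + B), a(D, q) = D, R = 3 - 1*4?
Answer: 95/49 ≈ 1.9388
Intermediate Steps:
R = -1 (R = 3 - 4 = -1)
t(H) = -4/(4 + H)
w(B) = 2*B*(-2 + B) (w(B) = (B + B)*(-2 + B) = (2*B)*(-2 + B) = 2*B*(-2 + B))
J(l, n) = -1
w(t(3)) + J(a(-5, -1), -15) = 2*(-4/(4 + 3))*(-2 - 4/(4 + 3)) - 1 = 2*(-4/7)*(-2 - 4/7) - 1 = 2*(-4/7)*(-18/7) - 1 = 144/49 - 1 = 95/49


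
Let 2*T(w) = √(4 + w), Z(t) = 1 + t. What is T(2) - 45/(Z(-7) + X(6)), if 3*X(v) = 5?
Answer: 135/13 + √6/2 ≈ 11.609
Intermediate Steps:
X(v) = 5/3 (X(v) = (⅓)*5 = 5/3)
T(w) = √(4 + w)/2
T(2) - 45/(Z(-7) + X(6)) = √(4 + 2)/2 - 45/((1 - 7) + 5/3) = √6/2 - 45/(-6 + 5/3) = √6/2 - 45/(-13/3) = √6/2 - 45*(-3/13) = √6/2 + 135/13 = 135/13 + √6/2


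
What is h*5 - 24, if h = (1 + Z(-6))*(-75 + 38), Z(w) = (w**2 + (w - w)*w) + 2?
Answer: -7239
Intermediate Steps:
Z(w) = 2 + w**2 (Z(w) = (w**2 + 0*w) + 2 = (w**2 + 0) + 2 = w**2 + 2 = 2 + w**2)
h = -1443 (h = (1 + (2 + (-6)**2))*(-75 + 38) = (1 + (2 + 36))*(-37) = (1 + 38)*(-37) = 39*(-37) = -1443)
h*5 - 24 = -1443*5 - 24 = -7215 - 24 = -7239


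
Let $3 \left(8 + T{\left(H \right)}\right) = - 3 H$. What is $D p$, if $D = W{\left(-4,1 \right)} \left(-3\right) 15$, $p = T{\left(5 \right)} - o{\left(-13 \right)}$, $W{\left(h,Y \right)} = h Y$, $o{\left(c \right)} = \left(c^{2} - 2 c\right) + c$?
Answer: $-35100$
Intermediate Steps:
$T{\left(H \right)} = -8 - H$ ($T{\left(H \right)} = -8 + \frac{\left(-3\right) H}{3} = -8 - H$)
$o{\left(c \right)} = c^{2} - c$
$W{\left(h,Y \right)} = Y h$
$p = -195$ ($p = \left(-8 - 5\right) - - 13 \left(-1 - 13\right) = \left(-8 - 5\right) - \left(-13\right) \left(-14\right) = -13 - 182 = -195$)
$D = 180$ ($D = 1 \left(-4\right) \left(-3\right) 15 = \left(-4\right) \left(-3\right) 15 = 12 \cdot 15 = 180$)
$D p = 180 \left(-195\right) = -35100$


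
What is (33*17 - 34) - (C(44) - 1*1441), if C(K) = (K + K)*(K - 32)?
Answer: 912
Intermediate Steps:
C(K) = 2*K*(-32 + K) (C(K) = (2*K)*(-32 + K) = 2*K*(-32 + K))
(33*17 - 34) - (C(44) - 1*1441) = (33*17 - 34) - (2*44*(-32 + 44) - 1*1441) = (561 - 34) - (2*44*12 - 1441) = 527 - (1056 - 1441) = 527 - 1*(-385) = 527 + 385 = 912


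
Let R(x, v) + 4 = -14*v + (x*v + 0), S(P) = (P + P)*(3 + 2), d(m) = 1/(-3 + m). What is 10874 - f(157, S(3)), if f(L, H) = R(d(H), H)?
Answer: 101672/9 ≈ 11297.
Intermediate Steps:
S(P) = 10*P (S(P) = (2*P)*5 = 10*P)
R(x, v) = -4 - 14*v + v*x (R(x, v) = -4 + (-14*v + (x*v + 0)) = -4 + (-14*v + (v*x + 0)) = -4 + (-14*v + v*x) = -4 - 14*v + v*x)
f(L, H) = -4 - 14*H + H/(-3 + H)
10874 - f(157, S(3)) = 10874 - (12 - 14*(10*3)² + 39*(10*3))/(-3 + 10*3) = 10874 - (12 - 14*30² + 39*30)/(-3 + 30) = 10874 - (12 - 14*900 + 1170)/27 = 10874 - (12 - 12600 + 1170)/27 = 10874 - (-11418)/27 = 10874 - 1*(-3806/9) = 10874 + 3806/9 = 101672/9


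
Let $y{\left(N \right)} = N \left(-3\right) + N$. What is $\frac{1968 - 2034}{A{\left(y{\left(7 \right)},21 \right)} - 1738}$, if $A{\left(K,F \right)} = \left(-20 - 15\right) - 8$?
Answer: $\frac{66}{1781} \approx 0.037058$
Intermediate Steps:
$y{\left(N \right)} = - 2 N$ ($y{\left(N \right)} = - 3 N + N = - 2 N$)
$A{\left(K,F \right)} = -43$ ($A{\left(K,F \right)} = -35 - 8 = -43$)
$\frac{1968 - 2034}{A{\left(y{\left(7 \right)},21 \right)} - 1738} = \frac{1968 - 2034}{-43 - 1738} = - \frac{66}{-1781} = \left(-66\right) \left(- \frac{1}{1781}\right) = \frac{66}{1781}$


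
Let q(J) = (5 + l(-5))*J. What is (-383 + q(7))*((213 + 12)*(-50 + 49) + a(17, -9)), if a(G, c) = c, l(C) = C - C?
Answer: 81432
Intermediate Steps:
l(C) = 0
q(J) = 5*J (q(J) = (5 + 0)*J = 5*J)
(-383 + q(7))*((213 + 12)*(-50 + 49) + a(17, -9)) = (-383 + 5*7)*((213 + 12)*(-50 + 49) - 9) = (-383 + 35)*(225*(-1) - 9) = -348*(-225 - 9) = -348*(-234) = 81432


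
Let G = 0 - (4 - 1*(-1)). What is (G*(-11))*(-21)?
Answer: -1155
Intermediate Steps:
G = -5 (G = 0 - (4 + 1) = 0 - 1*5 = 0 - 5 = -5)
(G*(-11))*(-21) = -5*(-11)*(-21) = 55*(-21) = -1155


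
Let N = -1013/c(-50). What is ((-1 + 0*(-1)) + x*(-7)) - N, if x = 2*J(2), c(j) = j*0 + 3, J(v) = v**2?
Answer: 842/3 ≈ 280.67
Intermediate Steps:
c(j) = 3 (c(j) = 0 + 3 = 3)
N = -1013/3 ≈ -337.67
x = 8 (x = 2*2**2 = 2*4 = 8)
((-1 + 0*(-1)) + x*(-7)) - N = ((-1 + 0*(-1)) + 8*(-7)) - 1*(-1013/3) = ((-1 + 0) - 56) + 1013/3 = (-1 - 56) + 1013/3 = -57 + 1013/3 = 842/3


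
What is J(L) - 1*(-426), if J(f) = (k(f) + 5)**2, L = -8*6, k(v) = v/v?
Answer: 462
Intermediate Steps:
k(v) = 1
L = -48
J(f) = 36 (J(f) = (1 + 5)**2 = 6**2 = 36)
J(L) - 1*(-426) = 36 - 1*(-426) = 36 + 426 = 462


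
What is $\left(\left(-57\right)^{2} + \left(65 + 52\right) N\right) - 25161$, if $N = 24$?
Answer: $-19104$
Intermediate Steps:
$\left(\left(-57\right)^{2} + \left(65 + 52\right) N\right) - 25161 = \left(\left(-57\right)^{2} + \left(65 + 52\right) 24\right) - 25161 = \left(3249 + 117 \cdot 24\right) - 25161 = \left(3249 + 2808\right) - 25161 = 6057 - 25161 = -19104$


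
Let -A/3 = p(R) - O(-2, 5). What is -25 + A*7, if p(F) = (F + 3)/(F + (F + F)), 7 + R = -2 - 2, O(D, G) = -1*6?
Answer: -1717/11 ≈ -156.09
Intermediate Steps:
O(D, G) = -6
R = -11 (R = -7 + (-2 - 2) = -7 - 4 = -11)
p(F) = (3 + F)/(3*F) (p(F) = (3 + F)/(F + 2*F) = (3 + F)/((3*F)) = (3 + F)*(1/(3*F)) = (3 + F)/(3*F))
A = -206/11 (A = -3*((⅓)*(3 - 11)/(-11) - 1*(-6)) = -3*((⅓)*(-1/11)*(-8) + 6) = -3*(8/33 + 6) = -3*206/33 = -206/11 ≈ -18.727)
-25 + A*7 = -25 - 206/11*7 = -25 - 1442/11 = -1717/11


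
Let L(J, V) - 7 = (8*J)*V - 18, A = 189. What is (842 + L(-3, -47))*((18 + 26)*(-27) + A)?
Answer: -1957041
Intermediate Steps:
L(J, V) = -11 + 8*J*V (L(J, V) = 7 + ((8*J)*V - 18) = 7 + (8*J*V - 18) = 7 + (-18 + 8*J*V) = -11 + 8*J*V)
(842 + L(-3, -47))*((18 + 26)*(-27) + A) = (842 + (-11 + 8*(-3)*(-47)))*((18 + 26)*(-27) + 189) = (842 + (-11 + 1128))*(44*(-27) + 189) = (842 + 1117)*(-1188 + 189) = 1959*(-999) = -1957041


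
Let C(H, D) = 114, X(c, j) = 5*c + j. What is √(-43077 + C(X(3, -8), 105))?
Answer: I*√42963 ≈ 207.28*I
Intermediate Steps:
X(c, j) = j + 5*c
√(-43077 + C(X(3, -8), 105)) = √(-43077 + 114) = √(-42963) = I*√42963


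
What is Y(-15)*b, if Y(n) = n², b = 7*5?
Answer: 7875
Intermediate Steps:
b = 35
Y(-15)*b = (-15)²*35 = 225*35 = 7875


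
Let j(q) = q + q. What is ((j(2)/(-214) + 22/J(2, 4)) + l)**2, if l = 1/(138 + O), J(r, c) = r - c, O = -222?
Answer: 9829334449/80784144 ≈ 121.67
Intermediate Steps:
j(q) = 2*q
l = -1/84 (l = 1/(138 - 222) = 1/(-84) = -1/84 ≈ -0.011905)
((j(2)/(-214) + 22/J(2, 4)) + l)**2 = (((2*2)/(-214) + 22/(2 - 1*4)) - 1/84)**2 = ((4*(-1/214) + 22/(2 - 4)) - 1/84)**2 = ((-2/107 + 22/(-2)) - 1/84)**2 = ((-2/107 + 22*(-1/2)) - 1/84)**2 = ((-2/107 - 11) - 1/84)**2 = (-1179/107 - 1/84)**2 = (-99143/8988)**2 = 9829334449/80784144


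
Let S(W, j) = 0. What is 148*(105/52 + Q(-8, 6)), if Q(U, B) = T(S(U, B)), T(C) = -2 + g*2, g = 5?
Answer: 19277/13 ≈ 1482.8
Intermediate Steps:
T(C) = 8 (T(C) = -2 + 5*2 = -2 + 10 = 8)
Q(U, B) = 8
148*(105/52 + Q(-8, 6)) = 148*(105/52 + 8) = 148*(521/52) = 19277/13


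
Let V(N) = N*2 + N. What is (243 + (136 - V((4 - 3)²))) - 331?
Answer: 45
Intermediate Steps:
V(N) = 3*N (V(N) = 2*N + N = 3*N)
(243 + (136 - V((4 - 3)²))) - 331 = (243 + (136 - 3*(4 - 3)²)) - 331 = (243 + (136 - 3*1²)) - 331 = (243 + (136 - 3)) - 331 = (243 + 133) - 331 = 376 - 331 = 45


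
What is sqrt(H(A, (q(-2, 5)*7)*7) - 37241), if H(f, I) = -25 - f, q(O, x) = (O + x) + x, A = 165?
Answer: 3*I*sqrt(4159) ≈ 193.47*I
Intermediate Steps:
q(O, x) = O + 2*x
sqrt(H(A, (q(-2, 5)*7)*7) - 37241) = sqrt((-25 - 1*165) - 37241) = sqrt((-25 - 165) - 37241) = sqrt(-190 - 37241) = sqrt(-37431) = 3*I*sqrt(4159)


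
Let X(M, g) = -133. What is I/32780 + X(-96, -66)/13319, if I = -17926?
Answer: -6397793/11489390 ≈ -0.55684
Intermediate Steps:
I/32780 + X(-96, -66)/13319 = -17926/32780 - 133/13319 = -17926*1/32780 - 133*1/13319 = -8963/16390 - 7/701 = -6397793/11489390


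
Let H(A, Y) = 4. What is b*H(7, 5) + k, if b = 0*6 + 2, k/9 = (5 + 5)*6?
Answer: 548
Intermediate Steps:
k = 540 (k = 9*((5 + 5)*6) = 9*(10*6) = 9*60 = 540)
b = 2 (b = 0 + 2 = 2)
b*H(7, 5) + k = 2*4 + 540 = 8 + 540 = 548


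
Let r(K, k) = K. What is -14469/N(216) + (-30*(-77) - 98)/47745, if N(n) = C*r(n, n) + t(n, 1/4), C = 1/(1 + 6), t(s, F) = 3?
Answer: -1611744197/3771855 ≈ -427.31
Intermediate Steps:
C = ⅐ (C = 1/7 = ⅐ ≈ 0.14286)
N(n) = 3 + n/7 (N(n) = n/7 + 3 = 3 + n/7)
-14469/N(216) + (-30*(-77) - 98)/47745 = -14469/(3 + (⅐)*216) + (-30*(-77) - 98)/47745 = -14469/(3 + 216/7) + (2310 - 98)*(1/47745) = -14469/237/7 + 2212*(1/47745) = -14469*7/237 + 2212/47745 = -33761/79 + 2212/47745 = -1611744197/3771855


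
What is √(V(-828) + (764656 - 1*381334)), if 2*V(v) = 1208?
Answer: √383926 ≈ 619.62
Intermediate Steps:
V(v) = 604 (V(v) = (½)*1208 = 604)
√(V(-828) + (764656 - 1*381334)) = √(604 + (764656 - 1*381334)) = √(604 + (764656 - 381334)) = √(604 + 383322) = √383926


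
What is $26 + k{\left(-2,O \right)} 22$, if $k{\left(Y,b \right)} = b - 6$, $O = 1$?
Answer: $-84$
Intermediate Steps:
$k{\left(Y,b \right)} = -6 + b$ ($k{\left(Y,b \right)} = b - 6 = -6 + b$)
$26 + k{\left(-2,O \right)} 22 = 26 + \left(-6 + 1\right) 22 = 26 - 110 = -84$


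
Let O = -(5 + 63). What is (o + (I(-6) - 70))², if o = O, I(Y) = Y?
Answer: 20736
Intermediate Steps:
O = -68 (O = -1*68 = -68)
o = -68
(o + (I(-6) - 70))² = (-68 + (-6 - 70))² = (-68 - 76)² = (-144)² = 20736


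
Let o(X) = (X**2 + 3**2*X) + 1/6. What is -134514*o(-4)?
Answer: 2667861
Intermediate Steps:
o(X) = 1/6 + X**2 + 9*X (o(X) = (X**2 + 9*X) + 1/6 = 1/6 + X**2 + 9*X)
-134514*o(-4) = -134514*(1/6 + (-4)**2 + 9*(-4)) = -134514*(1/6 + 16 - 36) = -134514*(-119/6) = 2667861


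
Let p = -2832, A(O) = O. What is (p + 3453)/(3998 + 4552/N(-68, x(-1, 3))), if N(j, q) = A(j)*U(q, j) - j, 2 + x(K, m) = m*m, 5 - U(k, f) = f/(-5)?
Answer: 253368/1634029 ≈ 0.15506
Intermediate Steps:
U(k, f) = 5 + f/5 (U(k, f) = 5 - f/(-5) = 5 - f*(-1)/5 = 5 - (-1)*f/5 = 5 + f/5)
x(K, m) = -2 + m² (x(K, m) = -2 + m*m = -2 + m²)
N(j, q) = -j + j*(5 + j/5) (N(j, q) = j*(5 + j/5) - j = -j + j*(5 + j/5))
(p + 3453)/(3998 + 4552/N(-68, x(-1, 3))) = (-2832 + 3453)/(3998 + 4552/(((⅕)*(-68)*(20 - 68)))) = 621/(3998 + 4552/(((⅕)*(-68)*(-48)))) = 621/(3998 + 4552/(3264/5)) = 621/(3998 + 4552*(5/3264)) = 621/(3998 + 2845/408) = 621/(1634029/408) = 621*(408/1634029) = 253368/1634029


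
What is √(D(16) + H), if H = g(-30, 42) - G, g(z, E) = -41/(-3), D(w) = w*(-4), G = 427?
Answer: 2*I*√1074/3 ≈ 21.848*I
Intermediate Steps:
D(w) = -4*w
g(z, E) = 41/3 (g(z, E) = -41*(-⅓) = 41/3)
H = -1240/3 (H = 41/3 - 1*427 = 41/3 - 427 = -1240/3 ≈ -413.33)
√(D(16) + H) = √(-4*16 - 1240/3) = √(-64 - 1240/3) = √(-1432/3) = 2*I*√1074/3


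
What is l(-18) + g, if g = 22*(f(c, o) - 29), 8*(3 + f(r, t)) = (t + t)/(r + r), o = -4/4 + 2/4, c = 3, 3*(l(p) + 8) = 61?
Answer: -5537/8 ≈ -692.13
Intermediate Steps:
l(p) = 37/3 (l(p) = -8 + (⅓)*61 = -8 + 61/3 = 37/3)
o = -½ (o = -4*¼ + 2*(¼) = -1 + ½ = -½ ≈ -0.50000)
f(r, t) = -3 + t/(8*r) (f(r, t) = -3 + ((t + t)/(r + r))/8 = -3 + ((2*t)/((2*r)))/8 = -3 + ((2*t)*(1/(2*r)))/8 = -3 + (t/r)/8 = -3 + t/(8*r))
g = -16907/24 (g = 22*((-3 + (⅛)*(-½)/3) - 29) = 22*((-3 + (⅛)*(-½)*(⅓)) - 29) = 22*((-3 - 1/48) - 29) = 22*(-145/48 - 29) = 22*(-1537/48) = -16907/24 ≈ -704.46)
l(-18) + g = 37/3 - 16907/24 = -5537/8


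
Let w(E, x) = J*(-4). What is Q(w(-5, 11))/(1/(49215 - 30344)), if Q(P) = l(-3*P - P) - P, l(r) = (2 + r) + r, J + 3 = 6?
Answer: 2075810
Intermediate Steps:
J = 3 (J = -3 + 6 = 3)
w(E, x) = -12 (w(E, x) = 3*(-4) = -12)
l(r) = 2 + 2*r
Q(P) = 2 - 9*P (Q(P) = (2 + 2*(-3*P - P)) - P = (2 + 2*(-4*P)) - P = (2 - 8*P) - P = 2 - 9*P)
Q(w(-5, 11))/(1/(49215 - 30344)) = (2 - 9*(-12))/(1/(49215 - 30344)) = (2 + 108)/(1/18871) = 110/(1/18871) = 110*18871 = 2075810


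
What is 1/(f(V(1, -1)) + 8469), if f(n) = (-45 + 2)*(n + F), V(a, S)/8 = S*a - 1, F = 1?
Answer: 1/9114 ≈ 0.00010972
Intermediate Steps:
V(a, S) = -8 + 8*S*a (V(a, S) = 8*(S*a - 1) = 8*(-1 + S*a) = -8 + 8*S*a)
f(n) = -43 - 43*n (f(n) = (-45 + 2)*(n + 1) = -43*(1 + n) = -43 - 43*n)
1/(f(V(1, -1)) + 8469) = 1/((-43 - 43*(-8 + 8*(-1)*1)) + 8469) = 1/((-43 - 43*(-8 - 8)) + 8469) = 1/((-43 - 43*(-16)) + 8469) = 1/((-43 + 688) + 8469) = 1/(645 + 8469) = 1/9114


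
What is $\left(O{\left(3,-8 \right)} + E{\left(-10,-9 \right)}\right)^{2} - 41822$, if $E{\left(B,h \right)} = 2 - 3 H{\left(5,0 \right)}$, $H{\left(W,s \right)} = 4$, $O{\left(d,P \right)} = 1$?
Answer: $-41741$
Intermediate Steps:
$E{\left(B,h \right)} = -10$ ($E{\left(B,h \right)} = 2 - 12 = -10$)
$\left(O{\left(3,-8 \right)} + E{\left(-10,-9 \right)}\right)^{2} - 41822 = \left(1 - 10\right)^{2} - 41822 = \left(-9\right)^{2} - 41822 = 81 - 41822 = -41741$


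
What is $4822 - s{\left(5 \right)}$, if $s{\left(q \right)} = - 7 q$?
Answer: $4857$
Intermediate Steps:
$4822 - s{\left(5 \right)} = 4822 - \left(-7\right) 5 = 4822 - -35 = 4822 + 35 = 4857$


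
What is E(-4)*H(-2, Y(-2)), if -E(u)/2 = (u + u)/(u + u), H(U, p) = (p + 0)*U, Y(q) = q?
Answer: -8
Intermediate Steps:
H(U, p) = U*p (H(U, p) = p*U = U*p)
E(u) = -2 (E(u) = -2*(u + u)/(u + u) = -2*2*u/(2*u) = -2*2*u*1/(2*u) = -2*1 = -2)
E(-4)*H(-2, Y(-2)) = -(-4)*(-2) = -2*4 = -8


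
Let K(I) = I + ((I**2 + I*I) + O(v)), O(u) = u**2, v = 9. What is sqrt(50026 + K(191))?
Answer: 2*sqrt(30815) ≈ 351.08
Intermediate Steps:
K(I) = 81 + I + 2*I**2 (K(I) = I + ((I**2 + I*I) + 9**2) = I + ((I**2 + I**2) + 81) = I + (2*I**2 + 81) = I + (81 + 2*I**2) = 81 + I + 2*I**2)
sqrt(50026 + K(191)) = sqrt(50026 + (81 + 191 + 2*191**2)) = sqrt(50026 + (81 + 191 + 2*36481)) = sqrt(50026 + (81 + 191 + 72962)) = sqrt(50026 + 73234) = sqrt(123260) = 2*sqrt(30815)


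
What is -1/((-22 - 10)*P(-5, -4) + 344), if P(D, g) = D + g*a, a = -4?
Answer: ⅛ ≈ 0.12500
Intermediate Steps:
P(D, g) = D - 4*g (P(D, g) = D + g*(-4) = D - 4*g)
-1/((-22 - 10)*P(-5, -4) + 344) = -1/((-22 - 10)*(-5 - 4*(-4)) + 344) = -1/(-32*(-5 + 16) + 344) = -1/(-32*11 + 344) = -1/(-352 + 344) = -1/(-8) = -1*(-⅛) = ⅛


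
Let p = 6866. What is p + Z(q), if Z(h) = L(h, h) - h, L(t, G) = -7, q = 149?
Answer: 6710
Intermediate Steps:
Z(h) = -7 - h
p + Z(q) = 6866 + (-7 - 1*149) = 6866 + (-7 - 149) = 6866 - 156 = 6710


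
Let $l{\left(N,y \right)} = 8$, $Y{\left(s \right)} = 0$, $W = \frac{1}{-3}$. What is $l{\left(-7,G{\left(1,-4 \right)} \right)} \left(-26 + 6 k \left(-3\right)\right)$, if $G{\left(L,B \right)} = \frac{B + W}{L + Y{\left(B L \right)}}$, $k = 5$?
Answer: $-928$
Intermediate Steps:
$W = - \frac{1}{3} \approx -0.33333$
$G{\left(L,B \right)} = \frac{- \frac{1}{3} + B}{L}$ ($G{\left(L,B \right)} = \frac{B - \frac{1}{3}}{L + 0} = \frac{- \frac{1}{3} + B}{L}$)
$l{\left(-7,G{\left(1,-4 \right)} \right)} \left(-26 + 6 k \left(-3\right)\right) = 8 \left(-26 + 6 \cdot 5 \left(-3\right)\right) = 8 \left(-26 + 30 \left(-3\right)\right) = 8 \left(-26 - 90\right) = 8 \left(-116\right) = -928$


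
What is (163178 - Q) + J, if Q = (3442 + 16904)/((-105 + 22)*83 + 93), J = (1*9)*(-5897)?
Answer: 374146963/3398 ≈ 1.1011e+5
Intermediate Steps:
J = -53073 (J = 9*(-5897) = -53073)
Q = -10173/3398 (Q = 20346/(-83*83 + 93) = 20346/(-6889 + 93) = 20346/(-6796) = 20346*(-1/6796) = -10173/3398 ≈ -2.9938)
(163178 - Q) + J = (163178 - 1*(-10173/3398)) - 53073 = (163178 + 10173/3398) - 53073 = 554489017/3398 - 53073 = 374146963/3398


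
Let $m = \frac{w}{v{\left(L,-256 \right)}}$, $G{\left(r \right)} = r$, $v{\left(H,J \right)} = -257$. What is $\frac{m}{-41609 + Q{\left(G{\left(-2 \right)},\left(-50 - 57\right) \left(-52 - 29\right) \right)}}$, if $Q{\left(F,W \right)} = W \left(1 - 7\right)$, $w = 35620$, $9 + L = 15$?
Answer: $\frac{35620}{24058027} \approx 0.0014806$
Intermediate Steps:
$L = 6$ ($L = -9 + 15 = 6$)
$Q{\left(F,W \right)} = - 6 W$ ($Q{\left(F,W \right)} = W \left(-6\right) = - 6 W$)
$m = - \frac{35620}{257}$ ($m = \frac{35620}{-257} = 35620 \left(- \frac{1}{257}\right) = - \frac{35620}{257} \approx -138.6$)
$\frac{m}{-41609 + Q{\left(G{\left(-2 \right)},\left(-50 - 57\right) \left(-52 - 29\right) \right)}} = - \frac{35620}{257 \left(-41609 - 6 \left(-50 - 57\right) \left(-52 - 29\right)\right)} = - \frac{35620}{257 \left(-41609 - 6 \left(\left(-107\right) \left(-81\right)\right)\right)} = - \frac{35620}{257 \left(-41609 - 52002\right)} = - \frac{35620}{257 \left(-93611\right)} = \left(- \frac{35620}{257}\right) \left(- \frac{1}{93611}\right) = \frac{35620}{24058027}$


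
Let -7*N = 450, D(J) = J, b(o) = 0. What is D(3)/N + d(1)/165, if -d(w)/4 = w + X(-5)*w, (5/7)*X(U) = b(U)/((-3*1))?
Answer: -39/550 ≈ -0.070909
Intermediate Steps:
X(U) = 0 (X(U) = 7*(0/((-3*1)))/5 = 7*(0/(-3))/5 = 7*(0*(-⅓))/5 = (7/5)*0 = 0)
N = -450/7 (N = -⅐*450 = -450/7 ≈ -64.286)
d(w) = -4*w (d(w) = -4*(w + 0*w) = -4*(w + 0) = -4*w)
D(3)/N + d(1)/165 = 3/(-450/7) - 4*1/165 = 3*(-7/450) - 4*1/165 = -7/150 - 4/165 = -39/550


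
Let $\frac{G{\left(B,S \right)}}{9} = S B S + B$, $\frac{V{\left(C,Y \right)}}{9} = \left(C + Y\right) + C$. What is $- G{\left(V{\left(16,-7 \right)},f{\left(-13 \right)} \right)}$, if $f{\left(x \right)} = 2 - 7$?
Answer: $-52650$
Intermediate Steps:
$V{\left(C,Y \right)} = 9 Y + 18 C$ ($V{\left(C,Y \right)} = 9 \left(\left(C + Y\right) + C\right) = 9 \left(Y + 2 C\right) = 9 Y + 18 C$)
$f{\left(x \right)} = -5$
$G{\left(B,S \right)} = 9 B + 9 B S^{2}$ ($G{\left(B,S \right)} = 9 \left(S B S + B\right) = 9 \left(B S S + B\right) = 9 \left(B S^{2} + B\right) = 9 \left(B + B S^{2}\right) = 9 B + 9 B S^{2}$)
$- G{\left(V{\left(16,-7 \right)},f{\left(-13 \right)} \right)} = - 9 \left(9 \left(-7\right) + 18 \cdot 16\right) \left(1 + \left(-5\right)^{2}\right) = - 9 \left(-63 + 288\right) \left(1 + 25\right) = - 9 \cdot 225 \cdot 26 = \left(-1\right) 52650 = -52650$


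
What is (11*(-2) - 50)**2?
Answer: 5184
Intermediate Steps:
(11*(-2) - 50)**2 = (-22 - 50)**2 = (-72)**2 = 5184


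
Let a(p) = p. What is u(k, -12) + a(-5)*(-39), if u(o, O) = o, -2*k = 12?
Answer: 189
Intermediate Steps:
k = -6 (k = -½*12 = -6)
u(k, -12) + a(-5)*(-39) = -6 - 5*(-39) = -6 + 195 = 189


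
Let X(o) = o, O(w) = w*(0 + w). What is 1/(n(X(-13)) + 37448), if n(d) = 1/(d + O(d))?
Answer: 156/5841889 ≈ 2.6704e-5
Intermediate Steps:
O(w) = w**2 (O(w) = w*w = w**2)
n(d) = 1/(d + d**2)
1/(n(X(-13)) + 37448) = 1/(1/((-13)*(1 - 13)) + 37448) = 1/(-1/13/(-12) + 37448) = 1/(-1/13*(-1/12) + 37448) = 1/(1/156 + 37448) = 1/(5841889/156) = 156/5841889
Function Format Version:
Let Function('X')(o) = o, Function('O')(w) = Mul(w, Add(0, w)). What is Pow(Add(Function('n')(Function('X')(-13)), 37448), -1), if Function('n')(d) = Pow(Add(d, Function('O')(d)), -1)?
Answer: Rational(156, 5841889) ≈ 2.6704e-5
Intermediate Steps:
Function('O')(w) = Pow(w, 2) (Function('O')(w) = Mul(w, w) = Pow(w, 2))
Function('n')(d) = Pow(Add(d, Pow(d, 2)), -1)
Pow(Add(Function('n')(Function('X')(-13)), 37448), -1) = Pow(Add(Mul(Pow(-13, -1), Pow(Add(1, -13), -1)), 37448), -1) = Pow(Add(Mul(Rational(-1, 13), Pow(-12, -1)), 37448), -1) = Pow(Add(Mul(Rational(-1, 13), Rational(-1, 12)), 37448), -1) = Pow(Add(Rational(1, 156), 37448), -1) = Pow(Rational(5841889, 156), -1) = Rational(156, 5841889)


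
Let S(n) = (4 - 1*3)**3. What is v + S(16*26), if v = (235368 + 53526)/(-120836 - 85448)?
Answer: -41305/103142 ≈ -0.40047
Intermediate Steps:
S(n) = 1 (S(n) = (4 - 3)**3 = 1**3 = 1)
v = -144447/103142 (v = 288894/(-206284) = 288894*(-1/206284) = -144447/103142 ≈ -1.4005)
v + S(16*26) = -144447/103142 + 1 = -41305/103142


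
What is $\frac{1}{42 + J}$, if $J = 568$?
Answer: $\frac{1}{610} \approx 0.0016393$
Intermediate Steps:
$\frac{1}{42 + J} = \frac{1}{42 + 568} = \frac{1}{610}$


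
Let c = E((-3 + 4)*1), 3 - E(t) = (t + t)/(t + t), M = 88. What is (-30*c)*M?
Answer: -5280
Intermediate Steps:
E(t) = 2 (E(t) = 3 - (t + t)/(t + t) = 3 - 2*t/(2*t) = 3 - 2*t*1/(2*t) = 3 - 1*1 = 3 - 1 = 2)
c = 2
(-30*c)*M = -30*2*88 = -60*88 = -5280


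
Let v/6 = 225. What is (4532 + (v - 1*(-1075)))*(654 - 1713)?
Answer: -7367463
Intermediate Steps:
v = 1350 (v = 6*225 = 1350)
(4532 + (v - 1*(-1075)))*(654 - 1713) = (4532 + (1350 - 1*(-1075)))*(654 - 1713) = (4532 + (1350 + 1075))*(-1059) = (4532 + 2425)*(-1059) = 6957*(-1059) = -7367463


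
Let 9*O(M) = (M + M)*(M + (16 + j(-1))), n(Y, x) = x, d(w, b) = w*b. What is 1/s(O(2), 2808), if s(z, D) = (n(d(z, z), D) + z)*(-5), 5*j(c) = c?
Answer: -9/126716 ≈ -7.1025e-5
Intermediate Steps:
d(w, b) = b*w
j(c) = c/5
O(M) = 2*M*(79/5 + M)/9 (O(M) = ((M + M)*(M + (16 + (1/5)*(-1))))/9 = ((2*M)*(M + (16 - 1/5)))/9 = ((2*M)*(M + 79/5))/9 = ((2*M)*(79/5 + M))/9 = (2*M*(79/5 + M))/9 = 2*M*(79/5 + M)/9)
s(z, D) = -5*D - 5*z (s(z, D) = (D + z)*(-5) = -5*D - 5*z)
1/s(O(2), 2808) = 1/(-5*2808 - 2*2*(79 + 5*2)/9) = 1/(-14040 - 2*2*(79 + 10)/9) = 1/(-14040 - 2*2*89/9) = 1/(-14040 - 5*356/45) = 1/(-14040 - 356/9) = 1/(-126716/9) = -9/126716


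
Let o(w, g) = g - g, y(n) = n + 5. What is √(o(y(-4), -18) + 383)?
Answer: √383 ≈ 19.570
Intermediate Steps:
y(n) = 5 + n
o(w, g) = 0
√(o(y(-4), -18) + 383) = √(0 + 383) = √383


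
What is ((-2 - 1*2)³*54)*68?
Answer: -235008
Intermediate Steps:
((-2 - 1*2)³*54)*68 = ((-2 - 2)³*54)*68 = ((-4)³*54)*68 = -64*54*68 = -3456*68 = -235008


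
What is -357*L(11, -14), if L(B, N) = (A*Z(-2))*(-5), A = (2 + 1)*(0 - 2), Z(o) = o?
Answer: 21420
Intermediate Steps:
A = -6 (A = 3*(-2) = -6)
L(B, N) = -60 (L(B, N) = -6*(-2)*(-5) = 12*(-5) = -60)
-357*L(11, -14) = -357*(-60) = 21420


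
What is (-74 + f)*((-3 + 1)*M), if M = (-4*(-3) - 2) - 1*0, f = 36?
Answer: 760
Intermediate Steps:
M = 10 (M = (12 - 2) + 0 = 10 + 0 = 10)
(-74 + f)*((-3 + 1)*M) = (-74 + 36)*((-3 + 1)*10) = -(-76)*10 = -38*(-20) = 760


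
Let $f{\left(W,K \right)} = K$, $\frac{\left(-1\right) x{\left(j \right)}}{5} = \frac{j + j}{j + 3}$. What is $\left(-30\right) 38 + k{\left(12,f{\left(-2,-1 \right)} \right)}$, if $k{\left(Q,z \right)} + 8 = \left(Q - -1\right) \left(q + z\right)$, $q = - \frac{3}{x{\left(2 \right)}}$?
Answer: $- \frac{4605}{4} \approx -1151.3$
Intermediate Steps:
$x{\left(j \right)} = - \frac{10 j}{3 + j}$ ($x{\left(j \right)} = - 5 \frac{j + j}{j + 3} = - 5 \frac{2 j}{3 + j} = - \frac{10 j}{3 + j}$)
$q = \frac{3}{4}$ ($q = - \frac{3}{\left(-10\right) 2 \frac{1}{3 + 2}} = - \frac{3}{\left(-10\right) 2 \cdot \frac{1}{5}} = - \frac{3}{-4} = \left(-3\right) \left(- \frac{1}{4}\right) = \frac{3}{4} \approx 0.75$)
$k{\left(Q,z \right)} = -8 + \left(1 + Q\right) \left(\frac{3}{4} + z\right)$ ($k{\left(Q,z \right)} = -8 + \left(Q - -1\right) \left(\frac{3}{4} + z\right) = -8 + \left(Q + 1\right) \left(\frac{3}{4} + z\right) = -8 + \left(1 + Q\right) \left(\frac{3}{4} + z\right)$)
$\left(-30\right) 38 + k{\left(12,f{\left(-2,-1 \right)} \right)} = \left(-30\right) 38 + \left(- \frac{29}{4} - 1 + \frac{3}{4} \cdot 12 + 12 \left(-1\right)\right) = -1140 - \frac{45}{4} = - \frac{4605}{4}$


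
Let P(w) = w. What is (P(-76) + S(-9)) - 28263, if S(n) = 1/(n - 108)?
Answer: -3315664/117 ≈ -28339.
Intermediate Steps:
S(n) = 1/(-108 + n)
(P(-76) + S(-9)) - 28263 = (-76 + 1/(-108 - 9)) - 28263 = (-76 + 1/(-117)) - 28263 = (-76 - 1/117) - 28263 = -8893/117 - 28263 = -3315664/117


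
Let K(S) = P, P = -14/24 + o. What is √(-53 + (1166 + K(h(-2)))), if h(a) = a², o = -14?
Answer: 7*√807/6 ≈ 33.142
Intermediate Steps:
P = -175/12 (P = -14/24 - 14 = -14*1/24 - 14 = -7/12 - 14 = -175/12 ≈ -14.583)
K(S) = -175/12
√(-53 + (1166 + K(h(-2)))) = √(-53 + (1166 - 175/12)) = √(-53 + 13817/12) = √(13181/12) = 7*√807/6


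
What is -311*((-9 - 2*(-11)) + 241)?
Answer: -78994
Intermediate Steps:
-311*((-9 - 2*(-11)) + 241) = -311*((-9 + 22) + 241) = -311*(13 + 241) = -311*254 = -78994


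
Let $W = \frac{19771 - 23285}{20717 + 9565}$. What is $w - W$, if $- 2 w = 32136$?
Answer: $- \frac{34754833}{2163} \approx -16068.0$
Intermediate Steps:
$w = -16068$ ($w = \left(- \frac{1}{2}\right) 32136 = -16068$)
$W = - \frac{251}{2163}$ ($W = - \frac{3514}{30282} = \left(-3514\right) \frac{1}{30282} = - \frac{251}{2163} \approx -0.11604$)
$w - W = -16068 - - \frac{251}{2163} = -16068 + \frac{251}{2163} = - \frac{34754833}{2163}$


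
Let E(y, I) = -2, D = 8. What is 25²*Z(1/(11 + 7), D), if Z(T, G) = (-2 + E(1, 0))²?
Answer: 10000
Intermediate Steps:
Z(T, G) = 16 (Z(T, G) = (-2 - 2)² = (-4)² = 16)
25²*Z(1/(11 + 7), D) = 25²*16 = 625*16 = 10000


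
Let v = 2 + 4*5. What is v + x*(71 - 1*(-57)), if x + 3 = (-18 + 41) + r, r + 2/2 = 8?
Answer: 3478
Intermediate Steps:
r = 7 (r = -1 + 8 = 7)
v = 22 (v = 2 + 20 = 22)
x = 27 (x = -3 + ((-18 + 41) + 7) = -3 + (23 + 7) = -3 + 30 = 27)
v + x*(71 - 1*(-57)) = 22 + 27*(71 - 1*(-57)) = 22 + 27*(71 + 57) = 22 + 27*128 = 22 + 3456 = 3478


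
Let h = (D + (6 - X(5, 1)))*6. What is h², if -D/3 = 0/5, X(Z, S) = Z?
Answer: 36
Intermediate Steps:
D = 0 (D = -0/5 = -3*0 = 0)
h = 6 (h = (0 + (6 - 1*5))*6 = (0 + (6 - 5))*6 = (0 + 1)*6 = 1*6 = 6)
h² = 6² = 36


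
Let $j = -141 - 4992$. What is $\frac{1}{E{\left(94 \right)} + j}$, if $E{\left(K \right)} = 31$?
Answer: $- \frac{1}{5102} \approx -0.000196$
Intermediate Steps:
$j = -5133$ ($j = -141 - 4992 = -5133$)
$\frac{1}{E{\left(94 \right)} + j} = \frac{1}{31 - 5133} = \frac{1}{-5102} = - \frac{1}{5102}$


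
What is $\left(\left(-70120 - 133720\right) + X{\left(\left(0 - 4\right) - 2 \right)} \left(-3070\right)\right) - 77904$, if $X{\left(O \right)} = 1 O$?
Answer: $-263324$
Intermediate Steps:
$X{\left(O \right)} = O$
$\left(\left(-70120 - 133720\right) + X{\left(\left(0 - 4\right) - 2 \right)} \left(-3070\right)\right) - 77904 = \left(\left(-70120 - 133720\right) + \left(\left(0 - 4\right) - 2\right) \left(-3070\right)\right) - 77904 = \left(-203840 + \left(-4 - 2\right) \left(-3070\right)\right) - 77904 = \left(-203840 - -18420\right) - 77904 = \left(-203840 + 18420\right) - 77904 = -185420 - 77904 = -263324$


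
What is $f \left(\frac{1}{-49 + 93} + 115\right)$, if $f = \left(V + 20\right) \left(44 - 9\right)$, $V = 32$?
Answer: $\frac{2302755}{11} \approx 2.0934 \cdot 10^{5}$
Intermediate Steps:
$f = 1820$ ($f = \left(32 + 20\right) \left(44 - 9\right) = 52 \cdot 35 = 1820$)
$f \left(\frac{1}{-49 + 93} + 115\right) = 1820 \left(\frac{1}{-49 + 93} + 115\right) = 1820 \left(\frac{1}{44} + 115\right) = 1820 \cdot \frac{5061}{44} = \frac{2302755}{11}$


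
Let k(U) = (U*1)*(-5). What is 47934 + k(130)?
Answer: 47284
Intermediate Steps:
k(U) = -5*U (k(U) = U*(-5) = -5*U)
47934 + k(130) = 47934 - 5*130 = 47934 - 650 = 47284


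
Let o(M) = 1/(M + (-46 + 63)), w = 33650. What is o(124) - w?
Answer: -4744649/141 ≈ -33650.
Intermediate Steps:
o(M) = 1/(17 + M) (o(M) = 1/(M + 17) = 1/(17 + M))
o(124) - w = 1/(17 + 124) - 1*33650 = 1/141 - 33650 = -4744649/141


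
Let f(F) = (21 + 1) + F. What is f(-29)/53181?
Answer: -7/53181 ≈ -0.00013163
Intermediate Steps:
f(F) = 22 + F
f(-29)/53181 = (22 - 29)/53181 = -7*1/53181 = -7/53181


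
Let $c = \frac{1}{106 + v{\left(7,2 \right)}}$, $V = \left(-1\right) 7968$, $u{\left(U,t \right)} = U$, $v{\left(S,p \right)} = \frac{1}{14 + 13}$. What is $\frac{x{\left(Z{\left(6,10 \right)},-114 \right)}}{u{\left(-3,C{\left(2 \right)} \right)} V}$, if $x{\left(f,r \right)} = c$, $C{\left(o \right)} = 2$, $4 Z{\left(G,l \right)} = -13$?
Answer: $\frac{3}{7604128} \approx 3.9452 \cdot 10^{-7}$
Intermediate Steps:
$Z{\left(G,l \right)} = - \frac{13}{4}$ ($Z{\left(G,l \right)} = \frac{1}{4} \left(-13\right) = - \frac{13}{4}$)
$v{\left(S,p \right)} = \frac{1}{27}$
$V = -7968$
$c = \frac{27}{2863}$ ($c = \frac{1}{106 + \frac{1}{27}} = \frac{1}{\frac{2863}{27}} = \frac{27}{2863} \approx 0.0094307$)
$x{\left(f,r \right)} = \frac{27}{2863}$
$\frac{x{\left(Z{\left(6,10 \right)},-114 \right)}}{u{\left(-3,C{\left(2 \right)} \right)} V} = \frac{27}{2863 \left(\left(-3\right) \left(-7968\right)\right)} = \frac{27}{2863 \cdot 23904} = \frac{27}{2863} \cdot \frac{1}{23904} = \frac{3}{7604128}$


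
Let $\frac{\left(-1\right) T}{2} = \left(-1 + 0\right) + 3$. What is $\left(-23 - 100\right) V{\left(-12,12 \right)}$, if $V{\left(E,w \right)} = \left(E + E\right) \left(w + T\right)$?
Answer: $23616$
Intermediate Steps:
$T = -4$ ($T = - 2 \left(\left(-1 + 0\right) + 3\right) = - 2 \left(-1 + 3\right) = \left(-2\right) 2 = -4$)
$V{\left(E,w \right)} = 2 E \left(-4 + w\right)$ ($V{\left(E,w \right)} = \left(E + E\right) \left(w - 4\right) = 2 E \left(-4 + w\right)$)
$\left(-23 - 100\right) V{\left(-12,12 \right)} = \left(-23 - 100\right) 2 \left(-12\right) \left(-4 + 12\right) = - 123 \cdot 2 \left(-12\right) 8 = \left(-123\right) \left(-192\right) = 23616$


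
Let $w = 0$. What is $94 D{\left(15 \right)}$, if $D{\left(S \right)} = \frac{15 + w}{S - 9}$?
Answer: $235$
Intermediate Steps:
$D{\left(S \right)} = \frac{15}{-9 + S}$ ($D{\left(S \right)} = \frac{15 + 0}{S - 9} = \frac{15}{-9 + S}$)
$94 D{\left(15 \right)} = 94 \frac{15}{-9 + 15} = 94 \cdot \frac{15}{6} = 94 \cdot 15 \cdot \frac{1}{6} = 94 \cdot \frac{5}{2} = 235$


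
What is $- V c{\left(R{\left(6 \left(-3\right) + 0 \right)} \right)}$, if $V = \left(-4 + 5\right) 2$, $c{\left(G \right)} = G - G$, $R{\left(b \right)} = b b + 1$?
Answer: $0$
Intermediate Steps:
$R{\left(b \right)} = 1 + b^{2}$ ($R{\left(b \right)} = b^{2} + 1 = 1 + b^{2}$)
$c{\left(G \right)} = 0$
$V = 2$ ($V = 1 \cdot 2 = 2$)
$- V c{\left(R{\left(6 \left(-3\right) + 0 \right)} \right)} = \left(-1\right) 2 \cdot 0 = \left(-2\right) 0 = 0$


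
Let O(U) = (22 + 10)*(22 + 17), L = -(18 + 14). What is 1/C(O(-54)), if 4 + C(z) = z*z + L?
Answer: 1/1557468 ≈ 6.4207e-7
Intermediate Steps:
L = -32 (L = -1*32 = -32)
O(U) = 1248 (O(U) = 32*39 = 1248)
C(z) = -36 + z**2 (C(z) = -4 + (z*z - 32) = -4 + (z**2 - 32) = -4 + (-32 + z**2) = -36 + z**2)
1/C(O(-54)) = 1/(-36 + 1248**2) = 1/(-36 + 1557504) = 1/1557468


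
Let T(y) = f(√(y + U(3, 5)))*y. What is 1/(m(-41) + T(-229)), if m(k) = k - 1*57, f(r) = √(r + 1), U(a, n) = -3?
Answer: -1/(98 + 229*√(1 + 2*I*√58)) ≈ -0.00080062 + 0.00065194*I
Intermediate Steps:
f(r) = √(1 + r)
m(k) = -57 + k (m(k) = k - 57 = -57 + k)
T(y) = y*√(1 + √(-3 + y)) (T(y) = √(1 + √(y - 3))*y = √(1 + √(-3 + y))*y = y*√(1 + √(-3 + y)))
1/(m(-41) + T(-229)) = 1/((-57 - 41) - 229*√(1 + √(-3 - 229))) = 1/(-98 - 229*√(1 + √(-232))) = 1/(-98 - 229*√(1 + 2*I*√58))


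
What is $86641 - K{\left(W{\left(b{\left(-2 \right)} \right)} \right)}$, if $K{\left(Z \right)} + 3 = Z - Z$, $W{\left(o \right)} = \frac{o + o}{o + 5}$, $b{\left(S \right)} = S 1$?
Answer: $86644$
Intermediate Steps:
$b{\left(S \right)} = S$
$W{\left(o \right)} = \frac{2 o}{5 + o}$
$K{\left(Z \right)} = -3$ ($K{\left(Z \right)} = -3 + \left(Z - Z\right) = -3 + 0 = -3$)
$86641 - K{\left(W{\left(b{\left(-2 \right)} \right)} \right)} = 86641 - -3 = 86641 + 3 = 86644$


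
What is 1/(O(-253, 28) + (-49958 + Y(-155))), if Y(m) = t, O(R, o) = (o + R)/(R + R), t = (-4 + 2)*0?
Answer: -506/25278523 ≈ -2.0017e-5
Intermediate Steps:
t = 0 (t = -2*0 = 0)
O(R, o) = (R + o)/(2*R) (O(R, o) = (R + o)/((2*R)) = (R + o)*(1/(2*R)) = (R + o)/(2*R))
Y(m) = 0
1/(O(-253, 28) + (-49958 + Y(-155))) = 1/((½)*(-253 + 28)/(-253) + (-49958 + 0)) = 1/((½)*(-1/253)*(-225) - 49958) = 1/(225/506 - 49958) = 1/(-25278523/506) = -506/25278523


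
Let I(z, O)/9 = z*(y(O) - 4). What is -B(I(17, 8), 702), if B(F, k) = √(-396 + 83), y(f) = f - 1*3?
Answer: -I*√313 ≈ -17.692*I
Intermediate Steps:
y(f) = -3 + f (y(f) = f - 3 = -3 + f)
I(z, O) = 9*z*(-7 + O) (I(z, O) = 9*(z*((-3 + O) - 4)) = 9*(z*(-7 + O)) = 9*z*(-7 + O))
B(F, k) = I*√313 (B(F, k) = √(-313) = I*√313)
-B(I(17, 8), 702) = -I*√313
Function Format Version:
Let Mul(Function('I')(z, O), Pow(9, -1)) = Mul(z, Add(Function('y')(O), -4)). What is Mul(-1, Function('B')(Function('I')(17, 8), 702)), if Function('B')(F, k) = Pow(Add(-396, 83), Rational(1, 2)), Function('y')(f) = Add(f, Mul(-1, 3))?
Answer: Mul(-1, I, Pow(313, Rational(1, 2))) ≈ Mul(-17.692, I)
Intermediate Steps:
Function('y')(f) = Add(-3, f) (Function('y')(f) = Add(f, -3) = Add(-3, f))
Function('I')(z, O) = Mul(9, z, Add(-7, O)) (Function('I')(z, O) = Mul(9, Mul(z, Add(Add(-3, O), -4))) = Mul(9, Mul(z, Add(-7, O))) = Mul(9, z, Add(-7, O)))
Function('B')(F, k) = Mul(I, Pow(313, Rational(1, 2))) (Function('B')(F, k) = Pow(-313, Rational(1, 2)) = Mul(I, Pow(313, Rational(1, 2))))
Mul(-1, Function('B')(Function('I')(17, 8), 702)) = Mul(-1, Mul(I, Pow(313, Rational(1, 2)))) = Mul(-1, I, Pow(313, Rational(1, 2)))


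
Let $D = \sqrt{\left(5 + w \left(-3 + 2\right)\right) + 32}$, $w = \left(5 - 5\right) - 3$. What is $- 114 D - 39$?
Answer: $-39 - 228 \sqrt{10} \approx -760.0$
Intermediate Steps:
$w = -3$ ($w = 0 - 3 = -3$)
$D = 2 \sqrt{10}$ ($D = \sqrt{\left(5 - 3 \left(-3 + 2\right)\right) + 32} = \sqrt{\left(5 - -3\right) + 32} = \sqrt{\left(5 + 3\right) + 32} = \sqrt{8 + 32} = \sqrt{40} = 2 \sqrt{10} \approx 6.3246$)
$- 114 D - 39 = - 114 \cdot 2 \sqrt{10} - 39 = - 228 \sqrt{10} - 39 = -39 - 228 \sqrt{10}$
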